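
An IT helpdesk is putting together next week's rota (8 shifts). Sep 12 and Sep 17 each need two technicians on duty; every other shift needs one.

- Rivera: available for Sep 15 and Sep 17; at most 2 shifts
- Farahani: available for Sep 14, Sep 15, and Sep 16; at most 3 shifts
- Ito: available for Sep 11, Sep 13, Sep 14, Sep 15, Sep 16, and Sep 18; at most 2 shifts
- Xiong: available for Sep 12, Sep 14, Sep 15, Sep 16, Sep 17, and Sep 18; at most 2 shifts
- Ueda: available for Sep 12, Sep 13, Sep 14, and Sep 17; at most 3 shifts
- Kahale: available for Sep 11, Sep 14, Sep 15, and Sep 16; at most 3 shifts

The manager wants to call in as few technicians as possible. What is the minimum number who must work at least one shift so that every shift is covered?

4

10 slots to fill and no one can take more than 3, so at least ⌈10/3⌉ = 4 technicians are needed.
Rivera, Xiong, Ueda, and Kahale alone can cover everything: Sep 11→Kahale, Sep 12→Xiong+Ueda, Sep 13→Ueda, Sep 14→Kahale, Sep 15→Rivera, Sep 16→Kahale, Sep 17→Rivera+Ueda, Sep 18→Xiong.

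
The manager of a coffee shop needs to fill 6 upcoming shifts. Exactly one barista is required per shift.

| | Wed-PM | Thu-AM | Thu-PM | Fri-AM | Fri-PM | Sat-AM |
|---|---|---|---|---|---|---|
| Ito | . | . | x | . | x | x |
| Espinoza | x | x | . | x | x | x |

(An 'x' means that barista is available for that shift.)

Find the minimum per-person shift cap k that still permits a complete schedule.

3

With 2 baristas and 6 worker-slots to fill, someone must work at least ⌈6/2⌉ = 3 shifts, so k ≥ 3.
k = 3 works: Wed-PM→Espinoza, Thu-AM→Espinoza, Thu-PM→Ito, Fri-AM→Espinoza, Fri-PM→Ito, Sat-AM→Ito.
Loads: Ito 3, Espinoza 3 — all ≤ 3.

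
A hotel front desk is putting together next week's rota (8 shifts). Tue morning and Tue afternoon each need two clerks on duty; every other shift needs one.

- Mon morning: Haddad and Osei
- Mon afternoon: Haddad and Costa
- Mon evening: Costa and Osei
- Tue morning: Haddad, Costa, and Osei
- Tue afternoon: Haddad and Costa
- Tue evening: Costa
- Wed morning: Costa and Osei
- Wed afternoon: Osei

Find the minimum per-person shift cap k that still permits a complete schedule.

With 3 clerks and 10 worker-slots to fill, someone must work at least ⌈10/3⌉ = 4 shifts, so k ≥ 4.
k = 4 works: Mon morning→Haddad, Mon afternoon→Haddad, Mon evening→Costa, Tue morning→Haddad+Osei, Tue afternoon→Haddad+Costa, Tue evening→Costa, Wed morning→Costa, Wed afternoon→Osei.
Loads: Haddad 4, Costa 4, Osei 2 — all ≤ 4.

4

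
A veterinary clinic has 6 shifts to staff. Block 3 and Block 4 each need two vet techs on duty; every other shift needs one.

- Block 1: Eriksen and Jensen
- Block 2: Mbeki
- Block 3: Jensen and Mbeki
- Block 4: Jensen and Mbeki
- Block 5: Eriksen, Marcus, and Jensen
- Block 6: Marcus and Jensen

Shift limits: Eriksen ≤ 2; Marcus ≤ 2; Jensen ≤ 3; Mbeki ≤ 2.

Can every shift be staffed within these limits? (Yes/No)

No

Total capacity is 9 and 8 slots are needed, so capacity alone doesn't rule it out.
Shifts {Block 2, Block 3, Block 4} need 5 worker-slots in total, but the vet techs available for any of those shifts (Jensen and Mbeki) can supply at most 4 among them. So no valid schedule exists.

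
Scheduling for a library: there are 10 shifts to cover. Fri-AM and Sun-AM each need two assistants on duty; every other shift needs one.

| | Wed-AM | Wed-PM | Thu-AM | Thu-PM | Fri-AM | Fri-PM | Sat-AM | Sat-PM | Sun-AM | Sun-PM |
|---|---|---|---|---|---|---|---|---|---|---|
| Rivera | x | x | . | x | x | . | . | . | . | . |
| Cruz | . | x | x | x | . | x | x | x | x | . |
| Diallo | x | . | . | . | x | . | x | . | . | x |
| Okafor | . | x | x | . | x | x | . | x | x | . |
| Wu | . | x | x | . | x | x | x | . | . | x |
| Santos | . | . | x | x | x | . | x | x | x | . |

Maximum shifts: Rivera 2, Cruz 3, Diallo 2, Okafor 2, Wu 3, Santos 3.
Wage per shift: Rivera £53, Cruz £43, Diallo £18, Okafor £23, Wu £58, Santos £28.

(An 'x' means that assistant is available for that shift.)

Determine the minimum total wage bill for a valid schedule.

£401

Picking the cheapest available assistant for each shift independently would cost £266, but that ignores the shift limits.
An optimal schedule: Wed-AM→Diallo, Wed-PM→Rivera, Thu-AM→Cruz, Thu-PM→Santos, Fri-AM→Santos+Rivera, Fri-PM→Okafor, Sat-AM→Cruz, Sat-PM→Okafor, Sun-AM→Santos+Cruz, Sun-PM→Diallo.
Total: 18 + 53 + 43 + 28 + 28 + 53 + 23 + 43 + 23 + 28 + 43 + 18 = £401.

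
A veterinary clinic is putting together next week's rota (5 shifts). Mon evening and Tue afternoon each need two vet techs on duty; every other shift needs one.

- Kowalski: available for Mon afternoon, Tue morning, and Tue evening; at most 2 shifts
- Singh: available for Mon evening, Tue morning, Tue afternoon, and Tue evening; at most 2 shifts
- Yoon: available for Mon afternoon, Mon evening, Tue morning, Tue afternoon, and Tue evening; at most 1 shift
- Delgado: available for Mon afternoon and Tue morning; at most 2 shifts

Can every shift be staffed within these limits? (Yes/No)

No

Total capacity is 7 and 7 slots are needed, so capacity alone doesn't rule it out.
Shifts {Mon evening, Tue afternoon} need 4 worker-slots in total, but the vet techs available for any of those shifts (Singh and Yoon) can supply at most 3 among them. So no valid schedule exists.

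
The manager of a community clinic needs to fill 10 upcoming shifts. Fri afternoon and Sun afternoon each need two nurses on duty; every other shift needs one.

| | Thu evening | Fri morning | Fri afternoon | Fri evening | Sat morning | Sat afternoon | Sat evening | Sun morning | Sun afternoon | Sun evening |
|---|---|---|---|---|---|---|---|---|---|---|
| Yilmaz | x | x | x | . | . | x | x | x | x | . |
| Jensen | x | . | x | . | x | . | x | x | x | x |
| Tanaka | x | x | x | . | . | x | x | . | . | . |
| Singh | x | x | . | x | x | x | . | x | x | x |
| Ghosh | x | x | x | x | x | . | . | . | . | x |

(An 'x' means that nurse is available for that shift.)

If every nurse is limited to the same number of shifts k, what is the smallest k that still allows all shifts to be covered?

3

With 5 nurses and 12 worker-slots to fill, someone must work at least ⌈12/5⌉ = 3 shifts, so k ≥ 3.
k = 3 works: Thu evening→Tanaka, Fri morning→Tanaka, Fri afternoon→Tanaka+Ghosh, Fri evening→Singh, Sat morning→Jensen, Sat afternoon→Yilmaz, Sat evening→Yilmaz, Sun morning→Yilmaz, Sun afternoon→Jensen+Singh, Sun evening→Jensen.
Loads: Yilmaz 3, Jensen 3, Tanaka 3, Singh 2, Ghosh 1 — all ≤ 3.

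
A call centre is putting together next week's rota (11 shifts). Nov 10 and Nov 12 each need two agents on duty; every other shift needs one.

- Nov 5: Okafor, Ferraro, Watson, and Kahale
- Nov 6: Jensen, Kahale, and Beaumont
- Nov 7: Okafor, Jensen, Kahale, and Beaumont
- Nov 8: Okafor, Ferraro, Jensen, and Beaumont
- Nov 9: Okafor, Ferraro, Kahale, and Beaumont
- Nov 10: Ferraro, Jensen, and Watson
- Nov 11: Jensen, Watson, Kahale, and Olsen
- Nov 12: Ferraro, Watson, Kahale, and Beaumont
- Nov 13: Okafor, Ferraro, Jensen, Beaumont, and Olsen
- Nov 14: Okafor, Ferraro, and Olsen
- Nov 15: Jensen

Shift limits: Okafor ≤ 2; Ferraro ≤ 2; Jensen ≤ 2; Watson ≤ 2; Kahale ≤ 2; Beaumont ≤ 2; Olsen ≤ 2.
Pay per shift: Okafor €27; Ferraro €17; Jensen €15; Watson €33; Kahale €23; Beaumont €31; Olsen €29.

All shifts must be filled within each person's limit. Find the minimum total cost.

Nov 15 can only be covered by Jensen, so that assignment is forced.
Picking the cheapest available agent for each shift independently would cost €213, but that ignores the shift limits.
An optimal schedule: Nov 5→Kahale, Nov 6→Jensen, Nov 7→Okafor, Nov 8→Okafor, Nov 9→Beaumont, Nov 10→Ferraro+Watson, Nov 11→Olsen, Nov 12→Kahale+Beaumont, Nov 13→Olsen, Nov 14→Ferraro, Nov 15→Jensen.
Total: 23 + 15 + 27 + 27 + 31 + 17 + 33 + 29 + 23 + 31 + 29 + 17 + 15 = €317.

€317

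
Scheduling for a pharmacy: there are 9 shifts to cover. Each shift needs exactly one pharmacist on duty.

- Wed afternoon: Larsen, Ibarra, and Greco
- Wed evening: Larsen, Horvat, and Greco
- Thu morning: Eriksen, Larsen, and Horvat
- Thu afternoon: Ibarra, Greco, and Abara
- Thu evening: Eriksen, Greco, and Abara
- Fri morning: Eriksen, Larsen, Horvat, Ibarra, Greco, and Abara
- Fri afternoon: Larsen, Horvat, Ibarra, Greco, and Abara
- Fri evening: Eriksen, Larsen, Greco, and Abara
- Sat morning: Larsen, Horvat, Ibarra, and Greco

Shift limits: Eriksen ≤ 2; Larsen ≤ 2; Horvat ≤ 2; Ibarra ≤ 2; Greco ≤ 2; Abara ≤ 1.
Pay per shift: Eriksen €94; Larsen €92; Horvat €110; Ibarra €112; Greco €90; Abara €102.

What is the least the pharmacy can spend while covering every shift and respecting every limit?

€874

Picking the cheapest available pharmacist for each shift independently would cost €812, but that ignores the shift limits.
An optimal schedule: Wed afternoon→Greco, Wed evening→Greco, Thu morning→Larsen, Thu afternoon→Abara, Thu evening→Eriksen, Fri morning→Eriksen, Fri afternoon→Horvat, Fri evening→Larsen, Sat morning→Horvat.
Total: 90 + 90 + 92 + 102 + 94 + 94 + 110 + 92 + 110 = €874.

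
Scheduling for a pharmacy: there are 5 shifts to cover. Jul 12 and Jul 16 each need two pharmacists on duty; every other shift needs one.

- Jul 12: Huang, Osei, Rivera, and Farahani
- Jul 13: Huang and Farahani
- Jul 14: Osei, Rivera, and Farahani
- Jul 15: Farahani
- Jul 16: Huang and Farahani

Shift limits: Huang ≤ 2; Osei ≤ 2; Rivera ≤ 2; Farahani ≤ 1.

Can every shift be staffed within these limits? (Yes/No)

No

Total capacity is 7 and 7 slots are needed, so capacity alone doesn't rule it out.
Shifts {Jul 15, Jul 16} need 3 worker-slots in total, but the pharmacists available for any of those shifts (Huang and Farahani) can supply at most 2 among them. So no valid schedule exists.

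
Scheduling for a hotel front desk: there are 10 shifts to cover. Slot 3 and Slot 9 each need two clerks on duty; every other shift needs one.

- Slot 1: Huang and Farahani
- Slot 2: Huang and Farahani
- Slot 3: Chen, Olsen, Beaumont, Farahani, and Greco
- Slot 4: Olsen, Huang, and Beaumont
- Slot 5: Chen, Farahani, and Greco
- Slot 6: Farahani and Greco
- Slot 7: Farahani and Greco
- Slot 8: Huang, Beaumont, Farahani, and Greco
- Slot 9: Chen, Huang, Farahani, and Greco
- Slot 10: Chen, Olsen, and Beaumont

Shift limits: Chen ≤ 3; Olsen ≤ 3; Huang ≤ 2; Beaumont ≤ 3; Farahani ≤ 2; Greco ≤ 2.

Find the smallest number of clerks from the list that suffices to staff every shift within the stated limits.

5

12 slots to fill and no one can take more than 3, so at least ⌈12/3⌉ = 4 clerks are needed.
Any 4 clerks together have capacity at most 3+3+3+2 = 11 < 12 slots, so 4 can never suffice.
Chen, Olsen, Huang, Farahani, and Greco alone can cover everything: Slot 1→Huang, Slot 2→Huang, Slot 3→Chen+Olsen, Slot 4→Olsen, Slot 5→Chen, Slot 6→Farahani, Slot 7→Farahani, Slot 8→Greco, Slot 9→Chen+Greco, Slot 10→Olsen.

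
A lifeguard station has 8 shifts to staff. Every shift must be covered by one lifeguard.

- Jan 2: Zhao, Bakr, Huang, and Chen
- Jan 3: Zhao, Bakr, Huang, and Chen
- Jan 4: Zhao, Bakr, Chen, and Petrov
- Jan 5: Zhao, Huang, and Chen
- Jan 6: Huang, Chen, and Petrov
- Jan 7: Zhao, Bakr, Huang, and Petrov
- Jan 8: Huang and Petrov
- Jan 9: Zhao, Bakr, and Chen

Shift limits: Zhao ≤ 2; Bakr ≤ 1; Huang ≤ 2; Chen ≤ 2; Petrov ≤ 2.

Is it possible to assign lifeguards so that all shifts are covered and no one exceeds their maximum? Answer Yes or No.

One valid schedule: Jan 2→Bakr, Jan 3→Chen, Jan 4→Chen, Jan 5→Zhao, Jan 6→Huang, Jan 7→Petrov, Jan 8→Huang, Jan 9→Zhao.
Loads: Zhao 2/2, Bakr 1/1, Huang 2/2, Chen 2/2, Petrov 1/2 — all within limits.

Yes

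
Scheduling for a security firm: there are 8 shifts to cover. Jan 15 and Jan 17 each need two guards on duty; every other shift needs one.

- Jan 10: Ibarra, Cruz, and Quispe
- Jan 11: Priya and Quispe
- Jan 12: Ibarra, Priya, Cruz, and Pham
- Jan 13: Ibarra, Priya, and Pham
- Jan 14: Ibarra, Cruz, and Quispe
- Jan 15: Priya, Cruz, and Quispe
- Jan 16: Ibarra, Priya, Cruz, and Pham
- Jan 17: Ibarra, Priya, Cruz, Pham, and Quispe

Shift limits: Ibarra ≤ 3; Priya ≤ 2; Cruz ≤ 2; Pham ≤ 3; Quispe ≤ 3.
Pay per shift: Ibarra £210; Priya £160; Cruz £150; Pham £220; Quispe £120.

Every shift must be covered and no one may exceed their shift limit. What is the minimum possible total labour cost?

Picking the cheapest available guard for each shift independently would cost £1360, but that ignores the shift limits.
An optimal schedule: Jan 10→Quispe, Jan 11→Quispe, Jan 12→Ibarra, Jan 13→Priya, Jan 14→Quispe, Jan 15→Cruz+Priya, Jan 16→Ibarra, Jan 17→Cruz+Ibarra.
Total: 120 + 120 + 210 + 160 + 120 + 150 + 160 + 210 + 150 + 210 = £1610.

£1610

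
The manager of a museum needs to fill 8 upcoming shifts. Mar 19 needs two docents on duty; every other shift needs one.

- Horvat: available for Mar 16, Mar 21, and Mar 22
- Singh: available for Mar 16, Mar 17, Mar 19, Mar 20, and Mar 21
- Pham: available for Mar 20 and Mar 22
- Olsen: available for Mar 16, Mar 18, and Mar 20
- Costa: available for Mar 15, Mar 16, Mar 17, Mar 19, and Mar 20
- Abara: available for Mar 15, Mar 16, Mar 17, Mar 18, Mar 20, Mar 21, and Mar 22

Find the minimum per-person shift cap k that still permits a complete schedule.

With 6 docents and 9 worker-slots to fill, someone must work at least ⌈9/6⌉ = 2 shifts, so k ≥ 2.
k = 2 works: Mar 15→Costa, Mar 16→Olsen, Mar 17→Singh, Mar 18→Olsen, Mar 19→Singh+Costa, Mar 20→Pham, Mar 21→Horvat, Mar 22→Horvat.
Loads: Horvat 2, Singh 2, Pham 1, Olsen 2, Costa 2, Abara 0 — all ≤ 2.

2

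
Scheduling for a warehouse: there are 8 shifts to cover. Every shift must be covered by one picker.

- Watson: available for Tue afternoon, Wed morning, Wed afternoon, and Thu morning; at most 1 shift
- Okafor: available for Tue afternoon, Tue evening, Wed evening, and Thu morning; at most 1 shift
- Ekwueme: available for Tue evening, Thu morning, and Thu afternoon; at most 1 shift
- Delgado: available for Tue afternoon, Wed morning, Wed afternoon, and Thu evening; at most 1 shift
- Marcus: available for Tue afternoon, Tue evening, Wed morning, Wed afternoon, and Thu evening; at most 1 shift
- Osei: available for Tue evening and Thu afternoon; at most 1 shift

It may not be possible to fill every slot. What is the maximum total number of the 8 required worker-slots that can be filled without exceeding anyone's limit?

6

Total capacity across all pickers is 1+1+1+1+1+1 = 6, and 8 slots are needed, so at most 6 can be filled.
An assignment achieving 6: Tue evening→Osei, Wed morning→Watson, Wed afternoon→Marcus, Wed evening→Okafor, Thu afternoon→Ekwueme, Thu evening→Delgado.
Loads: Watson 1/1, Okafor 1/1, Ekwueme 1/1, Delgado 1/1, Marcus 1/1, Osei 1/1.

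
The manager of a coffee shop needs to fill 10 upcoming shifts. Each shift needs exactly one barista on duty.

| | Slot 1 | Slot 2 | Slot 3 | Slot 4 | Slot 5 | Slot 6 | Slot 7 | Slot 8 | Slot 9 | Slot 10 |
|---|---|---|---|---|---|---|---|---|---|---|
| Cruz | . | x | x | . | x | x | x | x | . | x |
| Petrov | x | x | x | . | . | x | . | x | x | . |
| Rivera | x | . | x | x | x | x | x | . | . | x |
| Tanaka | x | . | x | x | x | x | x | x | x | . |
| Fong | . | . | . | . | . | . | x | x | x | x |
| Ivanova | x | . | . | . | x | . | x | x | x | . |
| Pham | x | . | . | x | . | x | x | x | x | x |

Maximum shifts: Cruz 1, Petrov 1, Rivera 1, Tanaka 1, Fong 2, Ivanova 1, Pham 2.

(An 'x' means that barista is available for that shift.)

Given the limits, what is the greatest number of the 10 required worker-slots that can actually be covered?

9

Total capacity across all baristas is 1+1+1+1+2+1+2 = 9, and 10 slots are needed, so at most 9 can be filled.
An assignment achieving 9: Slot 1→Ivanova, Slot 2→Cruz, Slot 3→Petrov, Slot 4→Rivera, Slot 5→Tanaka, Slot 6→Pham, Slot 7→Pham, Slot 9→Fong, Slot 10→Fong.
Loads: Cruz 1/1, Petrov 1/1, Rivera 1/1, Tanaka 1/1, Fong 2/2, Ivanova 1/1, Pham 2/2.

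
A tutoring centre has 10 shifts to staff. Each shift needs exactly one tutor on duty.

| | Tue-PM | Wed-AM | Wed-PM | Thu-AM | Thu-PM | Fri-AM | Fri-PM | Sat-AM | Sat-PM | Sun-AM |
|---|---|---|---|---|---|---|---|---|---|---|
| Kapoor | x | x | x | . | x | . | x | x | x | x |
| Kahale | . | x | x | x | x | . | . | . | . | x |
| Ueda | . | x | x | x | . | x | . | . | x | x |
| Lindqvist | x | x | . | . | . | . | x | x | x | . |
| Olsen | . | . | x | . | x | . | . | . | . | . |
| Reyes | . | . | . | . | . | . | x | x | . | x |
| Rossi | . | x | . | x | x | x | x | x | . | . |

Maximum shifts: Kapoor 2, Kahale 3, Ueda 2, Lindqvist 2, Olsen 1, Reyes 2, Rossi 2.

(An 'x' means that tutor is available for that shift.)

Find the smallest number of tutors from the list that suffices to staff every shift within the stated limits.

5

10 slots to fill and no one can take more than 3, so at least ⌈10/3⌉ = 4 tutors are needed.
Any 4 tutors together have capacity at most 3+2+2+2 = 9 < 10 slots, so 4 can never suffice.
Kapoor, Kahale, Ueda, Lindqvist, and Olsen alone can cover everything: Tue-PM→Kapoor, Wed-AM→Lindqvist, Wed-PM→Olsen, Thu-AM→Kahale, Thu-PM→Kahale, Fri-AM→Ueda, Fri-PM→Kapoor, Sat-AM→Lindqvist, Sat-PM→Ueda, Sun-AM→Kahale.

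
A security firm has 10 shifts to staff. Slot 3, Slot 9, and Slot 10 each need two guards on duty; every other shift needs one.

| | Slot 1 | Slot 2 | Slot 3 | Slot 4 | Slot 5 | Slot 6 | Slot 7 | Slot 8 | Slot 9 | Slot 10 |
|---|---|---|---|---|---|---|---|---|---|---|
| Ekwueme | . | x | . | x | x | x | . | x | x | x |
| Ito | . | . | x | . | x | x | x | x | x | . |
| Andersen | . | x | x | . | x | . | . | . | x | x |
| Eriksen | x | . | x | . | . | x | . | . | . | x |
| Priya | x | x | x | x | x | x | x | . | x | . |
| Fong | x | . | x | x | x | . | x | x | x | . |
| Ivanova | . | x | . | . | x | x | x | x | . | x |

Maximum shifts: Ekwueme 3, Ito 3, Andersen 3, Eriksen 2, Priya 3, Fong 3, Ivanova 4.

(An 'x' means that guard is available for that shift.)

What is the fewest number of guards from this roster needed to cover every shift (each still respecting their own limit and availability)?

13 slots to fill and no one can take more than 4, so at least ⌈13/4⌉ = 4 guards are needed.
Ekwueme, Ito, Priya, and Ivanova alone can cover everything: Slot 1→Priya, Slot 2→Ekwueme, Slot 3→Ito+Priya, Slot 4→Ekwueme, Slot 5→Ivanova, Slot 6→Ivanova, Slot 7→Ito, Slot 8→Ivanova, Slot 9→Ito+Priya, Slot 10→Ekwueme+Ivanova.

4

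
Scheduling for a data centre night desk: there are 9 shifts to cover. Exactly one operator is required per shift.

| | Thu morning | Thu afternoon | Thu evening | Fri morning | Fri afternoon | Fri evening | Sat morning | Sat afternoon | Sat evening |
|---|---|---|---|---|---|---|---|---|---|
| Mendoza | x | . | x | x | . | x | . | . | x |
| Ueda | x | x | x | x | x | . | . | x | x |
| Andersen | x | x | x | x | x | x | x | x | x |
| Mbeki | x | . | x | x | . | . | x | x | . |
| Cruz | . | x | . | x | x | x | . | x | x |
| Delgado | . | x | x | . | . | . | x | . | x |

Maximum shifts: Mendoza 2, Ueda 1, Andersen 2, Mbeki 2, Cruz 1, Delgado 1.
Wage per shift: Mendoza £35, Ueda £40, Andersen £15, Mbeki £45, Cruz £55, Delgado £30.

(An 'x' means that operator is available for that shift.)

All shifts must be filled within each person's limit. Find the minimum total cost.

£315

Picking the cheapest available operator for each shift independently would cost £135, but that ignores the shift limits.
An optimal schedule: Thu morning→Mendoza, Thu afternoon→Andersen, Thu evening→Mbeki, Fri morning→Cruz, Fri afternoon→Ueda, Fri evening→Mendoza, Sat morning→Andersen, Sat afternoon→Mbeki, Sat evening→Delgado.
Total: 35 + 15 + 45 + 55 + 40 + 35 + 15 + 45 + 30 = £315.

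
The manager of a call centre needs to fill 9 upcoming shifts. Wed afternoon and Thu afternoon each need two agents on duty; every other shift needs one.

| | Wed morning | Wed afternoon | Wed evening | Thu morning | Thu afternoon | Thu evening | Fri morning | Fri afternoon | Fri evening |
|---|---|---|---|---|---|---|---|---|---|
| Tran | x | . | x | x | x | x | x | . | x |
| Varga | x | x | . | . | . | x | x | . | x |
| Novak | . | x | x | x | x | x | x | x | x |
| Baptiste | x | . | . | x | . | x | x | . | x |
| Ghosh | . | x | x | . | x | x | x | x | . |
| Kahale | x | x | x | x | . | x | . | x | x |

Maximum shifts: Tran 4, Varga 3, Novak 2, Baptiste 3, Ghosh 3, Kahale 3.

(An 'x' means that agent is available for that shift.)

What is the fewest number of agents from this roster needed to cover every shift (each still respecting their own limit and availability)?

11 slots to fill and no one can take more than 4, so at least ⌈11/4⌉ = 3 agents are needed.
Any 3 agents together have capacity at most 4+3+3 = 10 < 11 slots, so 3 can never suffice.
Tran, Varga, Novak, and Ghosh alone can cover everything: Wed morning→Tran, Wed afternoon→Varga+Novak, Wed evening→Tran, Thu morning→Tran, Thu afternoon→Tran+Ghosh, Thu evening→Varga, Fri morning→Ghosh, Fri afternoon→Novak, Fri evening→Varga.

4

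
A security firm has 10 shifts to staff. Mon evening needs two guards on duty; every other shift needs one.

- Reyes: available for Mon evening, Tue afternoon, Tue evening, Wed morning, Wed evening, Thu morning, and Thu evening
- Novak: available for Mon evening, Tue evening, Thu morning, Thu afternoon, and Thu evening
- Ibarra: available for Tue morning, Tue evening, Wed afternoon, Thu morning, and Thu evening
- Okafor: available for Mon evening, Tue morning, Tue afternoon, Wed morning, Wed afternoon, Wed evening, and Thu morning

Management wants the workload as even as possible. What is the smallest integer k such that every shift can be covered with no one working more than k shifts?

3

With 4 guards and 11 worker-slots to fill, someone must work at least ⌈11/4⌉ = 3 shifts, so k ≥ 3.
k = 3 works: Mon evening→Novak+Okafor, Tue morning→Ibarra, Tue afternoon→Reyes, Tue evening→Novak, Wed morning→Reyes, Wed afternoon→Ibarra, Wed evening→Reyes, Thu morning→Okafor, Thu afternoon→Novak, Thu evening→Ibarra.
Loads: Reyes 3, Novak 3, Ibarra 3, Okafor 2 — all ≤ 3.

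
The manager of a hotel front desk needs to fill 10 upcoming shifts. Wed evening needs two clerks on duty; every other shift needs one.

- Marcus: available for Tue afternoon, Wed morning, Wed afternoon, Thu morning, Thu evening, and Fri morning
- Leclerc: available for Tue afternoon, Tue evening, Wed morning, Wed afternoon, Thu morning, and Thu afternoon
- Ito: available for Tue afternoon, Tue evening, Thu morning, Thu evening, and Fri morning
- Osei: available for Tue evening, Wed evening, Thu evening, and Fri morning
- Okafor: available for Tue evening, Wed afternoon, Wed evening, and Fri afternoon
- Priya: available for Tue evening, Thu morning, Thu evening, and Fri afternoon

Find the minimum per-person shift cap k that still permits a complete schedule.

2

With 6 clerks and 11 worker-slots to fill, someone must work at least ⌈11/6⌉ = 2 shifts, so k ≥ 2.
k = 2 works: Tue afternoon→Marcus, Tue evening→Priya, Wed morning→Marcus, Wed afternoon→Leclerc, Wed evening→Osei+Okafor, Thu morning→Ito, Thu afternoon→Leclerc, Thu evening→Osei, Fri morning→Ito, Fri afternoon→Okafor.
Loads: Marcus 2, Leclerc 2, Ito 2, Osei 2, Okafor 2, Priya 1 — all ≤ 2.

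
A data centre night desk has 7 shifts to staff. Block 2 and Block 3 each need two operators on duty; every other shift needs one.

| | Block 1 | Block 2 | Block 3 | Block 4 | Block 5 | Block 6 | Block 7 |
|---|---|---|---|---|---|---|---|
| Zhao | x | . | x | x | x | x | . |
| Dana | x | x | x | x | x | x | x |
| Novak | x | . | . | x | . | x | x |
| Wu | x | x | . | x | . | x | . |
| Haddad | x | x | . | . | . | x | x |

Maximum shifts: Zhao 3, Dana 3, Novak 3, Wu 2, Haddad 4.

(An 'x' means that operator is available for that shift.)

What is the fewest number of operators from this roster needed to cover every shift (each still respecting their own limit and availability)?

9 slots to fill and no one can take more than 4, so at least ⌈9/4⌉ = 3 operators are needed.
Zhao, Dana, and Haddad alone can cover everything: Block 1→Haddad, Block 2→Dana+Haddad, Block 3→Zhao+Dana, Block 4→Zhao, Block 5→Zhao, Block 6→Haddad, Block 7→Dana.

3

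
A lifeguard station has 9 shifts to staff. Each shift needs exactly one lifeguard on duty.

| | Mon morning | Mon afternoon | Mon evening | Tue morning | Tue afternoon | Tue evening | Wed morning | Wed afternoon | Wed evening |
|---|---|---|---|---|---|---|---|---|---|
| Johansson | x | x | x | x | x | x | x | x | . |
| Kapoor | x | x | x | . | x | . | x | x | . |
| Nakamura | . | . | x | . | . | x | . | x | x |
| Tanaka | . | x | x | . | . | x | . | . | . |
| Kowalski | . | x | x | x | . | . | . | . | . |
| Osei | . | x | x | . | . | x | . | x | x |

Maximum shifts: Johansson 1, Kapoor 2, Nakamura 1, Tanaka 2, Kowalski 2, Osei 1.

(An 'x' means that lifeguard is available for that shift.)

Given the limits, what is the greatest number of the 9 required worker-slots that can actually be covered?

9

Total capacity across all lifeguards is 1+2+1+2+2+1 = 9, and 9 slots are needed, so at most 9 can be filled.
An assignment achieving 9: Mon morning→Johansson, Mon afternoon→Tanaka, Mon evening→Kowalski, Tue morning→Kowalski, Tue afternoon→Kapoor, Tue evening→Tanaka, Wed morning→Kapoor, Wed afternoon→Osei, Wed evening→Nakamura.
Loads: Johansson 1/1, Kapoor 2/2, Nakamura 1/1, Tanaka 2/2, Kowalski 2/2, Osei 1/1.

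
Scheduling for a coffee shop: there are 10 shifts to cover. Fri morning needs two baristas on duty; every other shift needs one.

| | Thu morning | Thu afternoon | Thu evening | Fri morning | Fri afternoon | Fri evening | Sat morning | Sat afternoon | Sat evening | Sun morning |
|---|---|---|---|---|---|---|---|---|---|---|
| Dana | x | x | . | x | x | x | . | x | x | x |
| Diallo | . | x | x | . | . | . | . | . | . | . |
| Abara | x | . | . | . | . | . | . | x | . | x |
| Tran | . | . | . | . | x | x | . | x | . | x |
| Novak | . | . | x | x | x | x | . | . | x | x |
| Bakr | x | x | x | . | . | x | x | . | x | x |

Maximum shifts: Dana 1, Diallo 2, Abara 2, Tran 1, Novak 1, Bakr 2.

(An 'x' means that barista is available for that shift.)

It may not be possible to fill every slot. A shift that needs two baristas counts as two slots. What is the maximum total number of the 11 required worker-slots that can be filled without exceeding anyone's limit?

Total capacity across all baristas is 1+2+2+1+1+2 = 9, and 11 slots are needed, so at most 9 can be filled.
An assignment achieving 9: Thu morning→Abara, Thu afternoon→Diallo, Thu evening→Diallo, Fri morning→Dana+Novak, Fri afternoon→Tran, Sat morning→Bakr, Sat afternoon→Abara, Sat evening→Bakr.
Loads: Dana 1/1, Diallo 2/2, Abara 2/2, Tran 1/1, Novak 1/1, Bakr 2/2.

9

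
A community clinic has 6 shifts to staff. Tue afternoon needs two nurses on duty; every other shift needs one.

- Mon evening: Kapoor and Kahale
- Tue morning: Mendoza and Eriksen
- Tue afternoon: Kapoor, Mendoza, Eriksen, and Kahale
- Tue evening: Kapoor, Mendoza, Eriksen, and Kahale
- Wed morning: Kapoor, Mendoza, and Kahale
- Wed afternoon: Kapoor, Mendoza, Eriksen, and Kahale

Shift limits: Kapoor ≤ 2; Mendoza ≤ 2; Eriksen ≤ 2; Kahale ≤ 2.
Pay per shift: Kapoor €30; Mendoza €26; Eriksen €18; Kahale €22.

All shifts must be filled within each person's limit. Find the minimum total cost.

Picking the cheapest available nurse for each shift independently would cost €138, but that ignores the shift limits.
An optimal schedule: Mon evening→Kahale, Tue morning→Eriksen, Tue afternoon→Mendoza+Kapoor, Tue evening→Eriksen, Wed morning→Kahale, Wed afternoon→Mendoza.
Total: 22 + 18 + 26 + 30 + 18 + 22 + 26 = €162.

€162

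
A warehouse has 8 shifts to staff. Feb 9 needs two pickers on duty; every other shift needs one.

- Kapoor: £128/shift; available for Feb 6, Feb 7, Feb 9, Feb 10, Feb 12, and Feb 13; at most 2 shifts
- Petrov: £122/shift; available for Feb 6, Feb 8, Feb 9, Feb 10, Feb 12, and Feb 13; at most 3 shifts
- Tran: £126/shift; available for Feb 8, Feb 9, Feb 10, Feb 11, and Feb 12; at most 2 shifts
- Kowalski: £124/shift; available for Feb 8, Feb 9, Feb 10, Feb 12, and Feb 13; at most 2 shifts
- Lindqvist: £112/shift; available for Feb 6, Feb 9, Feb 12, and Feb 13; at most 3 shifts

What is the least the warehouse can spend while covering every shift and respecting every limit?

Feb 7 can only be covered by Kapoor, so that assignment is forced.
Feb 11 can only be covered by Tran, so that assignment is forced.
Picking the cheapest available picker for each shift independently would cost £1068, but that ignores the shift limits.
An optimal schedule: Feb 6→Lindqvist, Feb 7→Kapoor, Feb 8→Petrov, Feb 9→Petrov+Kowalski, Feb 10→Petrov, Feb 11→Tran, Feb 12→Lindqvist, Feb 13→Lindqvist.
Total: 112 + 128 + 122 + 122 + 124 + 122 + 126 + 112 + 112 = £1080.

£1080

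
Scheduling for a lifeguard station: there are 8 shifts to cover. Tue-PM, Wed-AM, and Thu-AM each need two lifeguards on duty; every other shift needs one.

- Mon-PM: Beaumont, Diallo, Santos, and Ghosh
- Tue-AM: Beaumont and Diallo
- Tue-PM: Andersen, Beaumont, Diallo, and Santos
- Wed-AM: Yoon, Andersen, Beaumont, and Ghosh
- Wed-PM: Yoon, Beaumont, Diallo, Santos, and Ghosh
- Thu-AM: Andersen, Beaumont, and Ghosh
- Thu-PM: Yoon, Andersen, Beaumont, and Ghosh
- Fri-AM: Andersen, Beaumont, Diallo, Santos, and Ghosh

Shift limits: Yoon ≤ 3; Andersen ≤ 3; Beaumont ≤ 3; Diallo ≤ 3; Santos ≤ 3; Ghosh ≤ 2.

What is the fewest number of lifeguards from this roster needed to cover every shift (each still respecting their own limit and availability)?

11 slots to fill and no one can take more than 3, so at least ⌈11/3⌉ = 4 lifeguards are needed.
Yoon, Andersen, Beaumont, and Diallo alone can cover everything: Mon-PM→Beaumont, Tue-AM→Beaumont, Tue-PM→Andersen+Diallo, Wed-AM→Yoon+Andersen, Wed-PM→Yoon, Thu-AM→Andersen+Beaumont, Thu-PM→Yoon, Fri-AM→Diallo.

4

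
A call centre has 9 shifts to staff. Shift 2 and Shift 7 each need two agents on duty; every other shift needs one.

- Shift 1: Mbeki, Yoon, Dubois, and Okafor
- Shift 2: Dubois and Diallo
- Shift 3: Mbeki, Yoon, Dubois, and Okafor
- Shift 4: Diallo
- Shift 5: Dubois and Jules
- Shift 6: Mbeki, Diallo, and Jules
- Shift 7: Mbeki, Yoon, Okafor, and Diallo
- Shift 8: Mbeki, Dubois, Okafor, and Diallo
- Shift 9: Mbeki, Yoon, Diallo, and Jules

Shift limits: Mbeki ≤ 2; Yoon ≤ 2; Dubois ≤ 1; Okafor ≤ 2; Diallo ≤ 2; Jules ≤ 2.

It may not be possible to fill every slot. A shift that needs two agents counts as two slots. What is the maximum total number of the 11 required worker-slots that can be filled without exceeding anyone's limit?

11

Total capacity across all agents is 2+2+1+2+2+2 = 11, and 11 slots are needed, so at most 11 can be filled.
An assignment achieving 11: Shift 1→Mbeki, Shift 2→Dubois+Diallo, Shift 3→Yoon, Shift 4→Diallo, Shift 5→Jules, Shift 6→Mbeki, Shift 7→Yoon+Okafor, Shift 8→Okafor, Shift 9→Jules.
Loads: Mbeki 2/2, Yoon 2/2, Dubois 1/1, Okafor 2/2, Diallo 2/2, Jules 2/2.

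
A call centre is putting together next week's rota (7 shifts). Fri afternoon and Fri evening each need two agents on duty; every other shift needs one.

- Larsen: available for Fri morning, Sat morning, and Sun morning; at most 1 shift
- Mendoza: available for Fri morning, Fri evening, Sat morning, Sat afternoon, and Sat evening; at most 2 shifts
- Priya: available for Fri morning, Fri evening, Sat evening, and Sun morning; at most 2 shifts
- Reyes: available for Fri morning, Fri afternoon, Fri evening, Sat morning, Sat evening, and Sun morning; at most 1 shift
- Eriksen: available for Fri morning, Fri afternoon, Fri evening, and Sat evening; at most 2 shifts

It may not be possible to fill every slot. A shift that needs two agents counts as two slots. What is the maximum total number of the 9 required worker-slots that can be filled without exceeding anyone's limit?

8

Total capacity across all agents is 1+2+2+1+2 = 8, and 9 slots are needed, so at most 8 can be filled.
An assignment achieving 8: Fri afternoon→Reyes+Eriksen, Fri evening→Mendoza+Priya, Sat morning→Larsen, Sat afternoon→Mendoza, Sat evening→Eriksen, Sun morning→Priya.
Loads: Larsen 1/1, Mendoza 2/2, Priya 2/2, Reyes 1/1, Eriksen 2/2.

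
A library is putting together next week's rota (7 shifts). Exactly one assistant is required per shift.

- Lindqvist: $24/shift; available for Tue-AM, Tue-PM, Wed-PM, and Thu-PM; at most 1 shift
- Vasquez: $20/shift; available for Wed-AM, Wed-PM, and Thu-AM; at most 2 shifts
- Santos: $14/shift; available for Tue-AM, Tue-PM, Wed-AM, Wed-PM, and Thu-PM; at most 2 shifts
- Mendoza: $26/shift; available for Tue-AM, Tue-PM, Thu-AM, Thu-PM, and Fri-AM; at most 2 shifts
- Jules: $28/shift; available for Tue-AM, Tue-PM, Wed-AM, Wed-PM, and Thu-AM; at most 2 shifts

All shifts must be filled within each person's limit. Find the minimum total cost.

$144

Fri-AM can only be covered by Mendoza, so that assignment is forced.
Picking the cheapest available assistant for each shift independently would cost $116, but that ignores the shift limits.
An optimal schedule: Tue-AM→Lindqvist, Tue-PM→Mendoza, Wed-AM→Santos, Wed-PM→Vasquez, Thu-AM→Vasquez, Thu-PM→Santos, Fri-AM→Mendoza.
Total: 24 + 26 + 14 + 20 + 20 + 14 + 26 = $144.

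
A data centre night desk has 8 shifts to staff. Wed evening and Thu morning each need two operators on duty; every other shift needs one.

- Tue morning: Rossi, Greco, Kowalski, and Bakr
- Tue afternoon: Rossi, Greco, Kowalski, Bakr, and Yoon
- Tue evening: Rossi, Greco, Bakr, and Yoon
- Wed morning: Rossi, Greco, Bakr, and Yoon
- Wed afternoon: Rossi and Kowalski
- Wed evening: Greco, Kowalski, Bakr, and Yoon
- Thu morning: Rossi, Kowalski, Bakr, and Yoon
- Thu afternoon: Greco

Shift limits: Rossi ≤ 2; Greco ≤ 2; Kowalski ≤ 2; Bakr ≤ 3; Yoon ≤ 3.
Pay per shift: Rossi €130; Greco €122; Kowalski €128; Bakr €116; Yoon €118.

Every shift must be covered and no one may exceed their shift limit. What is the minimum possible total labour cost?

€1202

Thu afternoon can only be covered by Greco, so that assignment is forced.
Picking the cheapest available operator for each shift independently would cost €1182, but that ignores the shift limits.
An optimal schedule: Tue morning→Bakr, Tue afternoon→Yoon, Tue evening→Bakr, Wed morning→Bakr, Wed afternoon→Kowalski, Wed evening→Yoon+Greco, Thu morning→Yoon+Kowalski, Thu afternoon→Greco.
Total: 116 + 118 + 116 + 116 + 128 + 118 + 122 + 118 + 128 + 122 = €1202.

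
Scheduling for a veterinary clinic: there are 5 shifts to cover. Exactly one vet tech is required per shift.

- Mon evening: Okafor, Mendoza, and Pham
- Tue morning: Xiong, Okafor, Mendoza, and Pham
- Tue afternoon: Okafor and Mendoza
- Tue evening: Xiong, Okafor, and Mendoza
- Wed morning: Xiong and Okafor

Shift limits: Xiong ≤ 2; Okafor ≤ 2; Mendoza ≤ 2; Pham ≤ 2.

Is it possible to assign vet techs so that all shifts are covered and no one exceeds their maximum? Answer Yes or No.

One valid schedule: Mon evening→Okafor, Tue morning→Mendoza, Tue afternoon→Okafor, Tue evening→Xiong, Wed morning→Xiong.
Loads: Xiong 2/2, Okafor 2/2, Mendoza 1/2, Pham 0/2 — all within limits.

Yes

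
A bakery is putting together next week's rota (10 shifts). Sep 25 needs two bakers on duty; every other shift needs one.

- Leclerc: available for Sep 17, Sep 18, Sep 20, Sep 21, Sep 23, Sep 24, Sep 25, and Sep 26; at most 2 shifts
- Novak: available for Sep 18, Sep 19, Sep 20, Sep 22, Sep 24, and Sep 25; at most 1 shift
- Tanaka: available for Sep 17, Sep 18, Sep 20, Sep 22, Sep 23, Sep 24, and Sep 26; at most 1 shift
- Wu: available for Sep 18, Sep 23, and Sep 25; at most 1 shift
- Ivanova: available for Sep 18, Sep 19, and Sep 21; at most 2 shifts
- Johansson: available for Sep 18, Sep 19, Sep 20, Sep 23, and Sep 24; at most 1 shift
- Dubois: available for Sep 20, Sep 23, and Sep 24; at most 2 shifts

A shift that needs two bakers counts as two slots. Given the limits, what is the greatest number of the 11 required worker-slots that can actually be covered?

10

Total capacity across all bakers is 2+1+1+1+2+1+2 = 10, and 11 slots are needed, so at most 10 can be filled.
An assignment achieving 10: Sep 17→Leclerc, Sep 18→Ivanova, Sep 19→Ivanova, Sep 20→Johansson, Sep 21→Leclerc, Sep 22→Novak, Sep 23→Dubois, Sep 24→Dubois, Sep 25→Wu, Sep 26→Tanaka.
Loads: Leclerc 2/2, Novak 1/1, Tanaka 1/1, Wu 1/1, Ivanova 2/2, Johansson 1/1, Dubois 2/2.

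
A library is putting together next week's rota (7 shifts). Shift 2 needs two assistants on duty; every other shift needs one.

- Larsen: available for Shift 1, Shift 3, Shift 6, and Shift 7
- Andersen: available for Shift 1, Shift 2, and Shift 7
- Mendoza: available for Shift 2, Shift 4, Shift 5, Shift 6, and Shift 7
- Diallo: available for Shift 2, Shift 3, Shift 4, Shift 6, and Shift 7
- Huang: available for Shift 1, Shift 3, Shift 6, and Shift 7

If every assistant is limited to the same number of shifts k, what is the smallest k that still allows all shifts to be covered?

With 5 assistants and 8 worker-slots to fill, someone must work at least ⌈8/5⌉ = 2 shifts, so k ≥ 2.
k = 2 works: Shift 1→Larsen, Shift 2→Andersen+Diallo, Shift 3→Larsen, Shift 4→Mendoza, Shift 5→Mendoza, Shift 6→Diallo, Shift 7→Andersen.
Loads: Larsen 2, Andersen 2, Mendoza 2, Diallo 2, Huang 0 — all ≤ 2.

2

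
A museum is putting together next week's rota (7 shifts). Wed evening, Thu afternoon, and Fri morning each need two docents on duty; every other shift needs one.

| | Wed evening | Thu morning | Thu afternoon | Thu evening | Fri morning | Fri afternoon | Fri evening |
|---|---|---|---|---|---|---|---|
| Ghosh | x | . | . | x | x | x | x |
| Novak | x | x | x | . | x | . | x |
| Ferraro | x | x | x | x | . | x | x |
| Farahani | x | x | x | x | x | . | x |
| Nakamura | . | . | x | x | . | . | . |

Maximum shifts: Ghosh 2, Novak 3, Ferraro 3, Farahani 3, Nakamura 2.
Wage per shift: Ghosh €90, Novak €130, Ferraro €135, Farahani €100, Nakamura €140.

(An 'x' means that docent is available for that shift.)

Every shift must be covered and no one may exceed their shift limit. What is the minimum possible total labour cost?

Picking the cheapest available docent for each shift independently would cost €980, but that ignores the shift limits.
An optimal schedule: Wed evening→Novak+Ferraro, Thu morning→Farahani, Thu afternoon→Novak+Ferraro, Thu evening→Farahani, Fri morning→Ghosh+Farahani, Fri afternoon→Ghosh, Fri evening→Novak.
Total: 130 + 135 + 100 + 130 + 135 + 100 + 90 + 100 + 90 + 130 = €1140.

€1140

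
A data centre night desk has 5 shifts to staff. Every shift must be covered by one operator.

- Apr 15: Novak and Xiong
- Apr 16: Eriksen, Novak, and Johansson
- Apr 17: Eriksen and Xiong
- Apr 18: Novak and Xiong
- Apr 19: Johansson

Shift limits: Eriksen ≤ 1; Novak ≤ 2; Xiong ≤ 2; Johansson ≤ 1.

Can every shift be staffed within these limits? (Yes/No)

Yes

Apr 19 can only be covered by Johansson, so that assignment is forced.
One valid schedule: Apr 15→Novak, Apr 16→Novak, Apr 17→Eriksen, Apr 18→Xiong, Apr 19→Johansson.
Loads: Eriksen 1/1, Novak 2/2, Xiong 1/2, Johansson 1/1 — all within limits.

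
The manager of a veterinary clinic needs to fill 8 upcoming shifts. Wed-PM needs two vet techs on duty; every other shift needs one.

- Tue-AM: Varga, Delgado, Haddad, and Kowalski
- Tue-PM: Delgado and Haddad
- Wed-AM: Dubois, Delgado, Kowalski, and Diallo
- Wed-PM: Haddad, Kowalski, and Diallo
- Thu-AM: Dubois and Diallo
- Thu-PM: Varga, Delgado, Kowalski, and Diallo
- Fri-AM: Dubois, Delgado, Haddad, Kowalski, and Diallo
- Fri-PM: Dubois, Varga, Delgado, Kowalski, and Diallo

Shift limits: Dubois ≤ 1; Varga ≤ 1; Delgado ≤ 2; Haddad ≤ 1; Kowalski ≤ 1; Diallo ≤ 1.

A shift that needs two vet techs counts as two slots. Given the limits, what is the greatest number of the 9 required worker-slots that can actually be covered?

7

Total capacity across all vet techs is 1+1+2+1+1+1 = 7, and 9 slots are needed, so at most 7 can be filled.
An assignment achieving 7: Tue-AM→Varga, Tue-PM→Delgado, Wed-AM→Delgado, Wed-PM→Haddad+Kowalski, Thu-AM→Dubois, Thu-PM→Diallo.
Loads: Dubois 1/1, Varga 1/1, Delgado 2/2, Haddad 1/1, Kowalski 1/1, Diallo 1/1.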